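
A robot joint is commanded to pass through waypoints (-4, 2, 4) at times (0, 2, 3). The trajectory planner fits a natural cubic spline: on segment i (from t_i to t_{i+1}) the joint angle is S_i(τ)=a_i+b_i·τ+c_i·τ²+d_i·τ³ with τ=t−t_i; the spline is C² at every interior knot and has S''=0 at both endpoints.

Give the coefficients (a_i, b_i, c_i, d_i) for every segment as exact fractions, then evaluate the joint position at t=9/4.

  seg 0: a=-4 b=10/3 c=0 d=-1/12
  seg 1: a=2 b=7/3 c=-1/2 d=1/6
S(9/4) = 327/128

Δ: Δ0=3, Δ1=2
row 1: diag=6, rhs=-6; c'=1/6, d'=-1
back: M1=-1
M: M0=0, M1=-1, M2=0
seg 0: a=-4, c=M0/2=0, d=(M1−M0)/(6·2)=-1/12, b=Δ0−h0·(2M0+M1)/6=10/3
seg 1: a=2, c=M1/2=-1/2, d=(M2−M1)/(6·1)=1/6, b=Δ1−h1·(2M1+M2)/6=7/3
t_q=9/4 → seg 1, τ=1/4; S=2+7/3·τ+-1/2·τ²+1/6·τ³=327/128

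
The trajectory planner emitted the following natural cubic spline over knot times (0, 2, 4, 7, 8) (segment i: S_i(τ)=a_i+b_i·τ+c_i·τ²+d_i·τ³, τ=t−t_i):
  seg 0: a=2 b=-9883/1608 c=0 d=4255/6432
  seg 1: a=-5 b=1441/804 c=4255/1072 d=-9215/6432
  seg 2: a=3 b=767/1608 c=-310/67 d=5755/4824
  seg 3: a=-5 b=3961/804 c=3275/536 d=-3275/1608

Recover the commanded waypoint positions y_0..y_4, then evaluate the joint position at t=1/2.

y_0 = S_0(0) = a_0 = 2
y_1 = S_1(0) = a_1 = -5
y_2 = S_2(0) = a_2 = 3
y_3 = S_3(0) = a_3 = -5
y_4 = S_3(1) = 4
t_q=1/2 is in segment 0 (τ=1/2); S_0(τ)=-16987/17152

y_0=2 y_1=-5 y_2=3 y_3=-5 y_4=4
S(1/2) = -16987/17152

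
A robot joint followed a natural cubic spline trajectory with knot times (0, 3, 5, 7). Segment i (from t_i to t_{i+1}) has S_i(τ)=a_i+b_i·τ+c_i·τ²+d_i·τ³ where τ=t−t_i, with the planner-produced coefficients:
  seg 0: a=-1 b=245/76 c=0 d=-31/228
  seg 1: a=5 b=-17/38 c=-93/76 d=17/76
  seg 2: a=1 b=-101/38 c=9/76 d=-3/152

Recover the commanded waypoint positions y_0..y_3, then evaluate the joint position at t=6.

y_0=-1 y_1=5 y_2=1 y_3=-4
S(6) = -237/152

y_0 = S_0(0) = a_0 = -1
y_1 = S_1(0) = a_1 = 5
y_2 = S_2(0) = a_2 = 1
y_3 = S_2(2) = -4
t_q=6 is in segment 2 (τ=1); S_2(τ)=-237/152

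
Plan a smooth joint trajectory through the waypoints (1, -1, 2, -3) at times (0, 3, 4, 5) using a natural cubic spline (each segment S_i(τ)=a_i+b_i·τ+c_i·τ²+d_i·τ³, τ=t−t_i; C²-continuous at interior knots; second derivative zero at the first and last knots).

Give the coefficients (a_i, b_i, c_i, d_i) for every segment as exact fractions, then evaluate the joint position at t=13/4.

Δ: Δ0=-2/3, Δ1=3, Δ2=-5
row 1: diag=8, rhs=22; c'=1/8, d'=11/4
row 2: denom=4−1·1/8=31/8; d'=(-48−1·11/4)/(31/8)=-406/31
back: M2=-406/31
back: M1=11/4−1/8·-406/31=136/31
M: M0=0, M1=136/31, M2=-406/31, M3=0
seg 0: a=1, c=M0/2=0, d=(M1−M0)/(6·3)=68/279, b=Δ0−h0·(2M0+M1)/6=-266/93
seg 1: a=-1, c=M1/2=68/31, d=(M2−M1)/(6·1)=-271/93, b=Δ1−h1·(2M1+M2)/6=346/93
seg 2: a=2, c=M2/2=-203/31, d=(M3−M2)/(6·1)=203/93, b=Δ2−h2·(2M2+M3)/6=-59/93
t_q=13/4 → seg 1, τ=1/4; S=-1+346/93·τ+68/31·τ²+-271/93·τ³=43/1984

  seg 0: a=1 b=-266/93 c=0 d=68/279
  seg 1: a=-1 b=346/93 c=68/31 d=-271/93
  seg 2: a=2 b=-59/93 c=-203/31 d=203/93
S(13/4) = 43/1984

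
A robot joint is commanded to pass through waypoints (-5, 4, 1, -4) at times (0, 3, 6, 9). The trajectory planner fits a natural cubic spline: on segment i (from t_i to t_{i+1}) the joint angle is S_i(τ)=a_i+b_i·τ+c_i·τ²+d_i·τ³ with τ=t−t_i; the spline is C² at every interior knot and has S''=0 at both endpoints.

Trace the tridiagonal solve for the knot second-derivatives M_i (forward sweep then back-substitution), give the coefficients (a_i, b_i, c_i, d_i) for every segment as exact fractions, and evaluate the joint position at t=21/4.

  seg 0: a=-5 b=181/45 c=0 d=-46/405
  seg 1: a=4 b=43/45 c=-46/45 d=10/81
  seg 2: a=1 b=-83/45 c=4/45 d=-4/405
S(21/4) = 381/160

Δ: Δ0=3, Δ1=-1, Δ2=-5/3
row 1: diag=12, rhs=-24; c'=1/4, d'=-2
row 2: denom=12−3·1/4=45/4; d'=(-4−3·-2)/(45/4)=8/45
back: M2=8/45
back: M1=-2−1/4·8/45=-92/45
M: M0=0, M1=-92/45, M2=8/45, M3=0
seg 0: a=-5, c=M0/2=0, d=(M1−M0)/(6·3)=-46/405, b=Δ0−h0·(2M0+M1)/6=181/45
seg 1: a=4, c=M1/2=-46/45, d=(M2−M1)/(6·3)=10/81, b=Δ1−h1·(2M1+M2)/6=43/45
seg 2: a=1, c=M2/2=4/45, d=(M3−M2)/(6·3)=-4/405, b=Δ2−h2·(2M2+M3)/6=-83/45
t_q=21/4 → seg 1, τ=9/4; S=4+43/45·τ+-46/45·τ²+10/81·τ³=381/160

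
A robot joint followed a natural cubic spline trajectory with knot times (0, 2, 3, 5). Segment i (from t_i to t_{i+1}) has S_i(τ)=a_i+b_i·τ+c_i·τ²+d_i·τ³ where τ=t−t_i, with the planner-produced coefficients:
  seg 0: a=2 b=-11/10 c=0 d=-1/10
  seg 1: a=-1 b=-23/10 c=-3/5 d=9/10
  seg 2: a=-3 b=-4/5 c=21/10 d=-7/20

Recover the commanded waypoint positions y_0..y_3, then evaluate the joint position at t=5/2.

y_0=2 y_1=-1 y_2=-3 y_3=1
S(5/2) = -35/16

y_0 = S_0(0) = a_0 = 2
y_1 = S_1(0) = a_1 = -1
y_2 = S_2(0) = a_2 = -3
y_3 = S_2(2) = 1
t_q=5/2 is in segment 1 (τ=1/2); S_1(τ)=-35/16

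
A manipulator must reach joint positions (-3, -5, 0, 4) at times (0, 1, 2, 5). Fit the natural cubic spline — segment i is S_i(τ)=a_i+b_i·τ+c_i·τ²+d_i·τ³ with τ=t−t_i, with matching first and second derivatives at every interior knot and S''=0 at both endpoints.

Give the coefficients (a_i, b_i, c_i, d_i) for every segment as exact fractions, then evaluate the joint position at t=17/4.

Δ: Δ0=-2, Δ1=5, Δ2=4/3
row 1: diag=4, rhs=42; c'=1/4, d'=21/2
row 2: denom=8−1·1/4=31/4; d'=(-22−1·21/2)/(31/4)=-130/31
back: M2=-130/31
back: M1=21/2−1/4·-130/31=358/31
M: M0=0, M1=358/31, M2=-130/31, M3=0
seg 0: a=-3, c=M0/2=0, d=(M1−M0)/(6·1)=179/93, b=Δ0−h0·(2M0+M1)/6=-365/93
seg 1: a=-5, c=M1/2=179/31, d=(M2−M1)/(6·1)=-244/93, b=Δ1−h1·(2M1+M2)/6=172/93
seg 2: a=0, c=M2/2=-65/31, d=(M3−M2)/(6·3)=65/279, b=Δ2−h2·(2M2+M3)/6=514/93
t_q=17/4 → seg 2, τ=9/4; S=0+514/93·τ+-65/31·τ²+65/279·τ³=8877/1984

  seg 0: a=-3 b=-365/93 c=0 d=179/93
  seg 1: a=-5 b=172/93 c=179/31 d=-244/93
  seg 2: a=0 b=514/93 c=-65/31 d=65/279
S(17/4) = 8877/1984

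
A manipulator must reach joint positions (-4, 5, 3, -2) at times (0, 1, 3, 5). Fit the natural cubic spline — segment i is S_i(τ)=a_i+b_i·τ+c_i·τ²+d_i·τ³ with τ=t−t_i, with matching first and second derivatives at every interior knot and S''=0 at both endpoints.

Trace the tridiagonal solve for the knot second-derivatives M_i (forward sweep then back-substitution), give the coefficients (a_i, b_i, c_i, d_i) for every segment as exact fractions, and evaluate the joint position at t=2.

Δ: Δ0=9, Δ1=-1, Δ2=-5/2
row 1: diag=6, rhs=-60; c'=1/3, d'=-10
row 2: denom=8−2·1/3=22/3; d'=(-9−2·-10)/(22/3)=3/2
back: M2=3/2
back: M1=-10−1/3·3/2=-21/2
M: M0=0, M1=-21/2, M2=3/2, M3=0
seg 0: a=-4, c=M0/2=0, d=(M1−M0)/(6·1)=-7/4, b=Δ0−h0·(2M0+M1)/6=43/4
seg 1: a=5, c=M1/2=-21/4, d=(M2−M1)/(6·2)=1, b=Δ1−h1·(2M1+M2)/6=11/2
seg 2: a=3, c=M2/2=3/4, d=(M3−M2)/(6·2)=-1/8, b=Δ2−h2·(2M2+M3)/6=-7/2
t_q=2 → seg 1, τ=1; S=5+11/2·τ+-21/4·τ²+1·τ³=25/4

  seg 0: a=-4 b=43/4 c=0 d=-7/4
  seg 1: a=5 b=11/2 c=-21/4 d=1
  seg 2: a=3 b=-7/2 c=3/4 d=-1/8
S(2) = 25/4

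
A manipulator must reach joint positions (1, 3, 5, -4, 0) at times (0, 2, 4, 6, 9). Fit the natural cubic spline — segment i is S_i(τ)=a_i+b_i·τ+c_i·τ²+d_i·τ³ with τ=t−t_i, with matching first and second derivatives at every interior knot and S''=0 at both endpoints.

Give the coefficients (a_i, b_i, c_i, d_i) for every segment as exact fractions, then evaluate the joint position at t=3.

Δ: Δ0=1, Δ1=1, Δ2=-9/2, Δ3=4/3
row 1: diag=8, rhs=0; c'=1/4, d'=0
row 2: denom=8−2·1/4=15/2; d'=(-33−2·0)/(15/2)=-22/5
row 3: denom=10−2·4/15=142/15; d'=(35−2·-22/5)/(142/15)=657/142
back: M3=657/142
back: M2=-22/5−4/15·657/142=-400/71
back: M1=0−1/4·-400/71=100/71
M: M0=0, M1=100/71, M2=-400/71, M3=657/142, M4=0
seg 0: a=1, c=M0/2=0, d=(M1−M0)/(6·2)=25/213, b=Δ0−h0·(2M0+M1)/6=113/213
seg 1: a=3, c=M1/2=50/71, d=(M2−M1)/(6·2)=-125/213, b=Δ1−h1·(2M1+M2)/6=413/213
seg 2: a=5, c=M2/2=-200/71, d=(M3−M2)/(6·2)=1457/1704, b=Δ2−h2·(2M2+M3)/6=-487/213
seg 3: a=-4, c=M3/2=657/284, d=(M4−M3)/(6·3)=-73/284, b=Δ3−h3·(2M3+M4)/6=-1403/426
t_q=3 → seg 1, τ=1; S=3+413/213·τ+50/71·τ²+-125/213·τ³=359/71

  seg 0: a=1 b=113/213 c=0 d=25/213
  seg 1: a=3 b=413/213 c=50/71 d=-125/213
  seg 2: a=5 b=-487/213 c=-200/71 d=1457/1704
  seg 3: a=-4 b=-1403/426 c=657/284 d=-73/284
S(3) = 359/71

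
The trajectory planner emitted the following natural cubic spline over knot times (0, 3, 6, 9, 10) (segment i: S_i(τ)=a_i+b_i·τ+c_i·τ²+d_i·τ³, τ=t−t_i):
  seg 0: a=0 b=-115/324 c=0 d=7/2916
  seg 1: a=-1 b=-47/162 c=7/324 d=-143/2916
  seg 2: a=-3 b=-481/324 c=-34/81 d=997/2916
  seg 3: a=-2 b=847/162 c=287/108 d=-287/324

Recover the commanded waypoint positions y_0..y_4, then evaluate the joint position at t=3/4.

y_0=0 y_1=-1 y_2=-3 y_3=-2 y_4=5
S(3/4) = -611/2304

y_0 = S_0(0) = a_0 = 0
y_1 = S_1(0) = a_1 = -1
y_2 = S_2(0) = a_2 = -3
y_3 = S_3(0) = a_3 = -2
y_4 = S_3(1) = 5
t_q=3/4 is in segment 0 (τ=3/4); S_0(τ)=-611/2304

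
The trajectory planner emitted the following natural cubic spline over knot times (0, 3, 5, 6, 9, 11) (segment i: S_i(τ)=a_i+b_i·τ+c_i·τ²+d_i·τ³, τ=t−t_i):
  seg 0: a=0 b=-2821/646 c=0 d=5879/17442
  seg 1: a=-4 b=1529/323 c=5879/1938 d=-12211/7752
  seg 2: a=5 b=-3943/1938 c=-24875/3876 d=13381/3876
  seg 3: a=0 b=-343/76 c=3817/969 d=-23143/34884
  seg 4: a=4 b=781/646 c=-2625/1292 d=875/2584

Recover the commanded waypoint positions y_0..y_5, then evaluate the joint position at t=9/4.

y_0=0 y_1=-4 y_2=5 y_3=0 y_4=4 y_5=1
S(9/4) = -247491/41344

y_0 = S_0(0) = a_0 = 0
y_1 = S_1(0) = a_1 = -4
y_2 = S_2(0) = a_2 = 5
y_3 = S_3(0) = a_3 = 0
y_4 = S_4(0) = a_4 = 4
y_5 = S_4(2) = 1
t_q=9/4 is in segment 0 (τ=9/4); S_0(τ)=-247491/41344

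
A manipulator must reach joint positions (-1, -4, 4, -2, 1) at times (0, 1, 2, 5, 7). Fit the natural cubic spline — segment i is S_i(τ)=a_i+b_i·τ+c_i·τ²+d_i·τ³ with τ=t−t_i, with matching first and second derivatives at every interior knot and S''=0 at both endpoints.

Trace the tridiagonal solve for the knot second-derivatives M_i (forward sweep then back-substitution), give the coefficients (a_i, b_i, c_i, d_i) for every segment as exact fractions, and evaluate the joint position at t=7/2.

  seg 0: a=-1 b=-3427/548 c=0 d=1783/548
  seg 1: a=-4 b=961/274 c=5349/548 d=-2887/548
  seg 2: a=4 b=3959/548 c=-828/137 d=1627/1644
  seg 3: a=-2 b=-635/274 c=1569/548 d=-523/1096
S(7/2) = 20071/4384

Δ: Δ0=-3, Δ1=8, Δ2=-2, Δ3=3/2
row 1: diag=4, rhs=66; c'=1/4, d'=33/2
row 2: denom=8−1·1/4=31/4; d'=(-60−1·33/2)/(31/4)=-306/31
row 3: denom=10−3·12/31=274/31; d'=(21−3·-306/31)/(274/31)=1569/274
back: M3=1569/274
back: M2=-306/31−12/31·1569/274=-1656/137
back: M1=33/2−1/4·-1656/137=5349/274
M: M0=0, M1=5349/274, M2=-1656/137, M3=1569/274, M4=0
seg 0: a=-1, c=M0/2=0, d=(M1−M0)/(6·1)=1783/548, b=Δ0−h0·(2M0+M1)/6=-3427/548
seg 1: a=-4, c=M1/2=5349/548, d=(M2−M1)/(6·1)=-2887/548, b=Δ1−h1·(2M1+M2)/6=961/274
seg 2: a=4, c=M2/2=-828/137, d=(M3−M2)/(6·3)=1627/1644, b=Δ2−h2·(2M2+M3)/6=3959/548
seg 3: a=-2, c=M3/2=1569/548, d=(M4−M3)/(6·2)=-523/1096, b=Δ3−h3·(2M3+M4)/6=-635/274
t_q=7/2 → seg 2, τ=3/2; S=4+3959/548·τ+-828/137·τ²+1627/1644·τ³=20071/4384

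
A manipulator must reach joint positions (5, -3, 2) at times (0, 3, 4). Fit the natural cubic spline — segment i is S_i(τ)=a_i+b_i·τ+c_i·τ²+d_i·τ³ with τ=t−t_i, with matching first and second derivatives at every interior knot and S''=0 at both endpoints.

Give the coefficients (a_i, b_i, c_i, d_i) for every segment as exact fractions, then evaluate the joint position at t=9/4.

  seg 0: a=5 b=-133/24 c=0 d=23/72
  seg 1: a=-3 b=37/12 c=23/8 d=-23/24
S(9/4) = -1961/512

Δ: Δ0=-8/3, Δ1=5
row 1: diag=8, rhs=46; c'=1/8, d'=23/4
back: M1=23/4
M: M0=0, M1=23/4, M2=0
seg 0: a=5, c=M0/2=0, d=(M1−M0)/(6·3)=23/72, b=Δ0−h0·(2M0+M1)/6=-133/24
seg 1: a=-3, c=M1/2=23/8, d=(M2−M1)/(6·1)=-23/24, b=Δ1−h1·(2M1+M2)/6=37/12
t_q=9/4 → seg 0, τ=9/4; S=5+-133/24·τ+0·τ²+23/72·τ³=-1961/512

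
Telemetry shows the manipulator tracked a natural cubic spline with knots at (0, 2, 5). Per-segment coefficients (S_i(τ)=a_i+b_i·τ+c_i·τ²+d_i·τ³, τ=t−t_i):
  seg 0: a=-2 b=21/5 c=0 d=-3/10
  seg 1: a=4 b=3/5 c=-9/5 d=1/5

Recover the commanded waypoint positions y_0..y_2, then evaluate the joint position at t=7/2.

y_0=-2 y_1=4 y_2=-5
S(7/2) = 61/40

y_0 = S_0(0) = a_0 = -2
y_1 = S_1(0) = a_1 = 4
y_2 = S_1(3) = -5
t_q=7/2 is in segment 1 (τ=3/2); S_1(τ)=61/40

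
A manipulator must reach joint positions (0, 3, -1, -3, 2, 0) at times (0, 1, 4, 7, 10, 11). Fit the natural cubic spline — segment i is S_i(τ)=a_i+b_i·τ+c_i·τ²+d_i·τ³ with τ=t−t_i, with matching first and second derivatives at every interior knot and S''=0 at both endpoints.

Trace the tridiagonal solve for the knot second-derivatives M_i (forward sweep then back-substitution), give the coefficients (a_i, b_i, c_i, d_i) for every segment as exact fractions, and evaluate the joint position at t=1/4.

Δ: Δ0=3, Δ1=-4/3, Δ2=-2/3, Δ3=5/3, Δ4=-2
row 1: diag=8, rhs=-26; c'=3/8, d'=-13/4
row 2: denom=12−3·3/8=87/8; d'=(4−3·-13/4)/(87/8)=110/87
row 3: denom=12−3·8/29=324/29; d'=(14−3·110/87)/(324/29)=74/81
row 4: denom=8−3·29/108=259/36; d'=(-22−3·74/81)/(259/36)=-2672/777
back: M4=-2672/777
back: M3=74/81−29/108·-2672/777=4282/2331
back: M2=110/87−8/29·4282/2331=1766/2331
back: M1=-13/4−3/8·1766/2331=-2746/777
M: M0=0, M1=-2746/777, M2=1766/2331, M3=4282/2331, M4=-2672/777, M5=0
seg 0: a=0, c=M0/2=0, d=(M1−M0)/(6·1)=-1373/2331, b=Δ0−h0·(2M0+M1)/6=8366/2331
seg 1: a=3, c=M1/2=-1373/777, d=(M2−M1)/(6·3)=5002/20979, b=Δ1−h1·(2M1+M2)/6=4247/2331
seg 2: a=-1, c=M2/2=883/2331, d=(M3−M2)/(6·3)=34/567, b=Δ2−h2·(2M2+M3)/6=-5461/2331
seg 3: a=-3, c=M3/2=2141/2331, d=(M4−M3)/(6·3)=-6149/20979, b=Δ3−h3·(2M3+M4)/6=3611/2331
seg 4: a=2, c=M4/2=-1336/777, d=(M5−M4)/(6·1)=1336/2331, b=Δ4−h4·(2M4+M5)/6=-1990/2331
t_q=1/4 → seg 0, τ=1/4; S=0+8366/2331·τ+0·τ²+-1373/2331·τ³=44161/49728

  seg 0: a=0 b=8366/2331 c=0 d=-1373/2331
  seg 1: a=3 b=4247/2331 c=-1373/777 d=5002/20979
  seg 2: a=-1 b=-5461/2331 c=883/2331 d=34/567
  seg 3: a=-3 b=3611/2331 c=2141/2331 d=-6149/20979
  seg 4: a=2 b=-1990/2331 c=-1336/777 d=1336/2331
S(1/4) = 44161/49728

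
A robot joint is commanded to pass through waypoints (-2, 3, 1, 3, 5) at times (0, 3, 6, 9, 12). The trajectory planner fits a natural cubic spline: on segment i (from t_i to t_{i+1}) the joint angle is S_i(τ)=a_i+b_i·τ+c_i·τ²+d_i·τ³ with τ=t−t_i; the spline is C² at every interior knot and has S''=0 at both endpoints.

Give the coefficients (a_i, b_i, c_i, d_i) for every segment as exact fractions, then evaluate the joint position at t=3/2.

  seg 0: a=-2 b=401/168 c=0 d=-121/1512
  seg 1: a=3 b=19/84 c=-121/168 d=71/504
  seg 2: a=1 b=-7/24 c=23/42 d=-115/1512
  seg 3: a=3 b=79/84 c=-23/168 d=23/1512
S(3/2) = 587/448

Δ: Δ0=5/3, Δ1=-2/3, Δ2=2/3, Δ3=2/3
row 1: diag=12, rhs=-14; c'=1/4, d'=-7/6
row 2: denom=12−3·1/4=45/4; d'=(8−3·-7/6)/(45/4)=46/45
row 3: denom=12−3·4/15=56/5; d'=(0−3·46/45)/(56/5)=-23/84
back: M3=-23/84
back: M2=46/45−4/15·-23/84=23/21
back: M1=-7/6−1/4·23/21=-121/84
M: M0=0, M1=-121/84, M2=23/21, M3=-23/84, M4=0
seg 0: a=-2, c=M0/2=0, d=(M1−M0)/(6·3)=-121/1512, b=Δ0−h0·(2M0+M1)/6=401/168
seg 1: a=3, c=M1/2=-121/168, d=(M2−M1)/(6·3)=71/504, b=Δ1−h1·(2M1+M2)/6=19/84
seg 2: a=1, c=M2/2=23/42, d=(M3−M2)/(6·3)=-115/1512, b=Δ2−h2·(2M2+M3)/6=-7/24
seg 3: a=3, c=M3/2=-23/168, d=(M4−M3)/(6·3)=23/1512, b=Δ3−h3·(2M3+M4)/6=79/84
t_q=3/2 → seg 0, τ=3/2; S=-2+401/168·τ+0·τ²+-121/1512·τ³=587/448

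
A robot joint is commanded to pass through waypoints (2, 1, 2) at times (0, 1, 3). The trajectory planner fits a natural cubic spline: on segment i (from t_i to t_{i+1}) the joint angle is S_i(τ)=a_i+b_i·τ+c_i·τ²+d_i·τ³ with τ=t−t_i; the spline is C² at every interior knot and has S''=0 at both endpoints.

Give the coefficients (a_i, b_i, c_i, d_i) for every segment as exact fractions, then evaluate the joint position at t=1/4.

Δ: Δ0=-1, Δ1=1/2
row 1: diag=6, rhs=9; c'=1/3, d'=3/2
back: M1=3/2
M: M0=0, M1=3/2, M2=0
seg 0: a=2, c=M0/2=0, d=(M1−M0)/(6·1)=1/4, b=Δ0−h0·(2M0+M1)/6=-5/4
seg 1: a=1, c=M1/2=3/4, d=(M2−M1)/(6·2)=-1/8, b=Δ1−h1·(2M1+M2)/6=-1/2
t_q=1/4 → seg 0, τ=1/4; S=2+-5/4·τ+0·τ²+1/4·τ³=433/256

  seg 0: a=2 b=-5/4 c=0 d=1/4
  seg 1: a=1 b=-1/2 c=3/4 d=-1/8
S(1/4) = 433/256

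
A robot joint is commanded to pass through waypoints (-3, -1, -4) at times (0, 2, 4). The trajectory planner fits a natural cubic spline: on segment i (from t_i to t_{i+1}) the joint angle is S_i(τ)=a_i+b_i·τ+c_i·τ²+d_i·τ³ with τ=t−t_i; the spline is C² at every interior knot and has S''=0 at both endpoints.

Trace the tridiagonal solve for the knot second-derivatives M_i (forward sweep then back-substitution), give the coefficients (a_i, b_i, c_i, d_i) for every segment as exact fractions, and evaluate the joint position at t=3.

  seg 0: a=-3 b=13/8 c=0 d=-5/32
  seg 1: a=-1 b=-1/4 c=-15/16 d=5/32
S(3) = -65/32

Δ: Δ0=1, Δ1=-3/2
row 1: diag=8, rhs=-15; c'=1/4, d'=-15/8
back: M1=-15/8
M: M0=0, M1=-15/8, M2=0
seg 0: a=-3, c=M0/2=0, d=(M1−M0)/(6·2)=-5/32, b=Δ0−h0·(2M0+M1)/6=13/8
seg 1: a=-1, c=M1/2=-15/16, d=(M2−M1)/(6·2)=5/32, b=Δ1−h1·(2M1+M2)/6=-1/4
t_q=3 → seg 1, τ=1; S=-1+-1/4·τ+-15/16·τ²+5/32·τ³=-65/32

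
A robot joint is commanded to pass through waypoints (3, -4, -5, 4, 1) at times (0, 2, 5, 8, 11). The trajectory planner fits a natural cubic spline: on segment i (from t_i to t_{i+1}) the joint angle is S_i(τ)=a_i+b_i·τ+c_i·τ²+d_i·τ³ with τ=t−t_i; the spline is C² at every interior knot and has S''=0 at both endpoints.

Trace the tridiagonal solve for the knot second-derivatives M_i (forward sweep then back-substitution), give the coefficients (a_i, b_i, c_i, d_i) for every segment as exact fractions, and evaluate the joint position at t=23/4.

  seg 0: a=3 b=-815/207 c=0 d=181/1656
  seg 1: a=-4 b=-1087/414 c=181/276 d=269/7452
  seg 2: a=-5 b=1891/828 c=203/207 d=-1843/7452
  seg 3: a=4 b=617/414 c=-1031/828 d=1031/7452
S(23/4) = -727/256

Δ: Δ0=-7/2, Δ1=-1/3, Δ2=3, Δ3=-1
row 1: diag=10, rhs=19; c'=3/10, d'=19/10
row 2: denom=12−3·3/10=111/10; d'=(20−3·19/10)/(111/10)=143/111
row 3: denom=12−3·10/37=414/37; d'=(-24−3·143/111)/(414/37)=-1031/414
back: M3=-1031/414
back: M2=143/111−10/37·-1031/414=406/207
back: M1=19/10−3/10·406/207=181/138
M: M0=0, M1=181/138, M2=406/207, M3=-1031/414, M4=0
seg 0: a=3, c=M0/2=0, d=(M1−M0)/(6·2)=181/1656, b=Δ0−h0·(2M0+M1)/6=-815/207
seg 1: a=-4, c=M1/2=181/276, d=(M2−M1)/(6·3)=269/7452, b=Δ1−h1·(2M1+M2)/6=-1087/414
seg 2: a=-5, c=M2/2=203/207, d=(M3−M2)/(6·3)=-1843/7452, b=Δ2−h2·(2M2+M3)/6=1891/828
seg 3: a=4, c=M3/2=-1031/828, d=(M4−M3)/(6·3)=1031/7452, b=Δ3−h3·(2M3+M4)/6=617/414
t_q=23/4 → seg 2, τ=3/4; S=-5+1891/828·τ+203/207·τ²+-1843/7452·τ³=-727/256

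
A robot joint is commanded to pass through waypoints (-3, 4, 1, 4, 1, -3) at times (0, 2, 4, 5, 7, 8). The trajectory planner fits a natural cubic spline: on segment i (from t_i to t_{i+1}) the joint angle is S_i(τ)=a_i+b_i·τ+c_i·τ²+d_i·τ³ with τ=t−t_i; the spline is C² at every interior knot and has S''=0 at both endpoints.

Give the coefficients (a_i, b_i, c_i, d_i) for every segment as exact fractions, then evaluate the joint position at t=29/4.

Δ: Δ0=7/2, Δ1=-3/2, Δ2=3, Δ3=-3/2, Δ4=-4
row 1: diag=8, rhs=-30; c'=1/4, d'=-15/4
row 2: denom=6−2·1/4=11/2; d'=(27−2·-15/4)/(11/2)=69/11
row 3: denom=6−1·2/11=64/11; d'=(-27−1·69/11)/(64/11)=-183/32
row 4: denom=6−2·11/32=85/16; d'=(-15−2·-183/32)/(85/16)=-57/85
back: M4=-57/85
back: M3=-183/32−11/32·-57/85=-933/170
back: M2=69/11−2/11·-933/170=618/85
back: M1=-15/4−1/4·618/85=-1893/340
M: M0=0, M1=-1893/340, M2=618/85, M3=-933/170, M4=-57/85, M5=0
seg 0: a=-3, c=M0/2=0, d=(M1−M0)/(6·2)=-631/1360, b=Δ0−h0·(2M0+M1)/6=1821/340
seg 1: a=4, c=M1/2=-1893/680, d=(M2−M1)/(6·2)=291/272, b=Δ1−h1·(2M1+M2)/6=-18/85
seg 2: a=1, c=M2/2=309/85, d=(M3−M2)/(6·1)=-723/340, b=Δ2−h2·(2M2+M3)/6=507/340
seg 3: a=4, c=M3/2=-933/340, d=(M4−M3)/(6·2)=273/680, b=Δ3−h3·(2M3+M4)/6=81/34
seg 4: a=1, c=M4/2=-57/170, d=(M5−M4)/(6·1)=19/170, b=Δ4−h4·(2M4+M5)/6=-321/85
t_q=29/4 → seg 4, τ=1/4; S=1+-321/85·τ+-57/170·τ²+19/170·τ³=399/10880

  seg 0: a=-3 b=1821/340 c=0 d=-631/1360
  seg 1: a=4 b=-18/85 c=-1893/680 d=291/272
  seg 2: a=1 b=507/340 c=309/85 d=-723/340
  seg 3: a=4 b=81/34 c=-933/340 d=273/680
  seg 4: a=1 b=-321/85 c=-57/170 d=19/170
S(29/4) = 399/10880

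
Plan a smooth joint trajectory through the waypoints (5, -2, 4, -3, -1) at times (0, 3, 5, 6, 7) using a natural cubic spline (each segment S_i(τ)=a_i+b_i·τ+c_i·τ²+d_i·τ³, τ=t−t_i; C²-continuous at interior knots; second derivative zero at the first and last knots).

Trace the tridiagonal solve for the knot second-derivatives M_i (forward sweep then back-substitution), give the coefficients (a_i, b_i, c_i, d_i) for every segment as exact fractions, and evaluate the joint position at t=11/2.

  seg 0: a=5 b=-1742/321 c=0 d=331/963
  seg 1: a=-2 b=1237/321 c=331/107 d=-565/321
  seg 2: a=4 b=-1571/321 c=-799/107 d=1721/321
  seg 3: a=-3 b=-1202/321 c=922/107 d=-922/321
S(11/2) = 305/856

Δ: Δ0=-7/3, Δ1=3, Δ2=-7, Δ3=2
row 1: diag=10, rhs=32; c'=1/5, d'=16/5
row 2: denom=6−2·1/5=28/5; d'=(-60−2·16/5)/(28/5)=-83/7
row 3: denom=4−1·5/28=107/28; d'=(54−1·-83/7)/(107/28)=1844/107
back: M3=1844/107
back: M2=-83/7−5/28·1844/107=-1598/107
back: M1=16/5−1/5·-1598/107=662/107
M: M0=0, M1=662/107, M2=-1598/107, M3=1844/107, M4=0
seg 0: a=5, c=M0/2=0, d=(M1−M0)/(6·3)=331/963, b=Δ0−h0·(2M0+M1)/6=-1742/321
seg 1: a=-2, c=M1/2=331/107, d=(M2−M1)/(6·2)=-565/321, b=Δ1−h1·(2M1+M2)/6=1237/321
seg 2: a=4, c=M2/2=-799/107, d=(M3−M2)/(6·1)=1721/321, b=Δ2−h2·(2M2+M3)/6=-1571/321
seg 3: a=-3, c=M3/2=922/107, d=(M4−M3)/(6·1)=-922/321, b=Δ3−h3·(2M3+M4)/6=-1202/321
t_q=11/2 → seg 2, τ=1/2; S=4+-1571/321·τ+-799/107·τ²+1721/321·τ³=305/856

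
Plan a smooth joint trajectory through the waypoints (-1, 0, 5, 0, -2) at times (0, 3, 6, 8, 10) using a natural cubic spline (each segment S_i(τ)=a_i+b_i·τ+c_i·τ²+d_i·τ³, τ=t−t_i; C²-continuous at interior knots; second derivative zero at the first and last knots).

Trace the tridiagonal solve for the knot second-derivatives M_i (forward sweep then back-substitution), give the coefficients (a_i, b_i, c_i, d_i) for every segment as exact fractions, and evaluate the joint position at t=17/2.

  seg 0: a=-1 b=-117/280 c=0 d=631/7560
  seg 1: a=0 b=257/140 c=631/840 d=-407/1512
  seg 2: a=5 b=-37/40 c=-117/70 d=99/224
  seg 3: a=0 b=-323/140 c=549/560 d=-183/1120
S(17/2) = -1189/1280

Δ: Δ0=1/3, Δ1=5/3, Δ2=-5/2, Δ3=-1
row 1: diag=12, rhs=8; c'=1/4, d'=2/3
row 2: denom=10−3·1/4=37/4; d'=(-25−3·2/3)/(37/4)=-108/37
row 3: denom=8−2·8/37=280/37; d'=(9−2·-108/37)/(280/37)=549/280
back: M3=549/280
back: M2=-108/37−8/37·549/280=-117/35
back: M1=2/3−1/4·-117/35=631/420
M: M0=0, M1=631/420, M2=-117/35, M3=549/280, M4=0
seg 0: a=-1, c=M0/2=0, d=(M1−M0)/(6·3)=631/7560, b=Δ0−h0·(2M0+M1)/6=-117/280
seg 1: a=0, c=M1/2=631/840, d=(M2−M1)/(6·3)=-407/1512, b=Δ1−h1·(2M1+M2)/6=257/140
seg 2: a=5, c=M2/2=-117/70, d=(M3−M2)/(6·2)=99/224, b=Δ2−h2·(2M2+M3)/6=-37/40
seg 3: a=0, c=M3/2=549/560, d=(M4−M3)/(6·2)=-183/1120, b=Δ3−h3·(2M3+M4)/6=-323/140
t_q=17/2 → seg 3, τ=1/2; S=0+-323/140·τ+549/560·τ²+-183/1120·τ³=-1189/1280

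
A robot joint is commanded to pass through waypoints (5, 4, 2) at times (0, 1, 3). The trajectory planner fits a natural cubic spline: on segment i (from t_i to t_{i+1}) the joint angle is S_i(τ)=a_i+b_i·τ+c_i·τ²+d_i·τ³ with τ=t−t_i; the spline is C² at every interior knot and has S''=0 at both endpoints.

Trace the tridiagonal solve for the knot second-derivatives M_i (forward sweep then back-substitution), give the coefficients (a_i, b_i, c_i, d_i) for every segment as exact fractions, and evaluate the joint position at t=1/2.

Δ: Δ0=-1, Δ1=-1
row 1: diag=6, rhs=0; c'=1/3, d'=0
back: M1=0
M: M0=0, M1=0, M2=0
seg 0: a=5, c=M0/2=0, d=(M1−M0)/(6·1)=0, b=Δ0−h0·(2M0+M1)/6=-1
seg 1: a=4, c=M1/2=0, d=(M2−M1)/(6·2)=0, b=Δ1−h1·(2M1+M2)/6=-1
t_q=1/2 → seg 0, τ=1/2; S=5+-1·τ+0·τ²+0·τ³=9/2

  seg 0: a=5 b=-1 c=0 d=0
  seg 1: a=4 b=-1 c=0 d=0
S(1/2) = 9/2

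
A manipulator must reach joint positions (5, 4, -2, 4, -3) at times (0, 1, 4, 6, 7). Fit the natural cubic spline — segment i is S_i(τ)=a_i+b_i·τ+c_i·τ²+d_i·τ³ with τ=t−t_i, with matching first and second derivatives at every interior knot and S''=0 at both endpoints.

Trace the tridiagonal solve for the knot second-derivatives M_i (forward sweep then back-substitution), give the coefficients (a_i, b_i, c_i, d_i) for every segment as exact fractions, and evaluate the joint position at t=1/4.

  seg 0: a=5 b=-94/197 c=0 d=-103/197
  seg 1: a=4 b=-403/197 c=-309/197 d=104/197
  seg 2: a=-2 b=551/197 c=627/197 d=-607/394
  seg 3: a=4 b=-583/197 c=-1194/197 d=398/197
S(1/4) = 61433/12608

Δ: Δ0=-1, Δ1=-2, Δ2=3, Δ3=-7
row 1: diag=8, rhs=-6; c'=3/8, d'=-3/4
row 2: denom=10−3·3/8=71/8; d'=(30−3·-3/4)/(71/8)=258/71
row 3: denom=6−2·16/71=394/71; d'=(-60−2·258/71)/(394/71)=-2388/197
back: M3=-2388/197
back: M2=258/71−16/71·-2388/197=1254/197
back: M1=-3/4−3/8·1254/197=-618/197
M: M0=0, M1=-618/197, M2=1254/197, M3=-2388/197, M4=0
seg 0: a=5, c=M0/2=0, d=(M1−M0)/(6·1)=-103/197, b=Δ0−h0·(2M0+M1)/6=-94/197
seg 1: a=4, c=M1/2=-309/197, d=(M2−M1)/(6·3)=104/197, b=Δ1−h1·(2M1+M2)/6=-403/197
seg 2: a=-2, c=M2/2=627/197, d=(M3−M2)/(6·2)=-607/394, b=Δ2−h2·(2M2+M3)/6=551/197
seg 3: a=4, c=M3/2=-1194/197, d=(M4−M3)/(6·1)=398/197, b=Δ3−h3·(2M3+M4)/6=-583/197
t_q=1/4 → seg 0, τ=1/4; S=5+-94/197·τ+0·τ²+-103/197·τ³=61433/12608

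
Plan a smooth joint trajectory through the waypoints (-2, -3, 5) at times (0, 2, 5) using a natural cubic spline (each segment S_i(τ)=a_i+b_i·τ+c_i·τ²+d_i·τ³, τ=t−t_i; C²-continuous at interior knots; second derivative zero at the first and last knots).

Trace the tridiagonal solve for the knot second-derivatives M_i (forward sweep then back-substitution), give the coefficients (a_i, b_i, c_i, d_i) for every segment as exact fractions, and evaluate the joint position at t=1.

Δ: Δ0=-1/2, Δ1=8/3
row 1: diag=10, rhs=19; c'=3/10, d'=19/10
back: M1=19/10
M: M0=0, M1=19/10, M2=0
seg 0: a=-2, c=M0/2=0, d=(M1−M0)/(6·2)=19/120, b=Δ0−h0·(2M0+M1)/6=-17/15
seg 1: a=-3, c=M1/2=19/20, d=(M2−M1)/(6·3)=-19/180, b=Δ1−h1·(2M1+M2)/6=23/30
t_q=1 → seg 0, τ=1; S=-2+-17/15·τ+0·τ²+19/120·τ³=-119/40

  seg 0: a=-2 b=-17/15 c=0 d=19/120
  seg 1: a=-3 b=23/30 c=19/20 d=-19/180
S(1) = -119/40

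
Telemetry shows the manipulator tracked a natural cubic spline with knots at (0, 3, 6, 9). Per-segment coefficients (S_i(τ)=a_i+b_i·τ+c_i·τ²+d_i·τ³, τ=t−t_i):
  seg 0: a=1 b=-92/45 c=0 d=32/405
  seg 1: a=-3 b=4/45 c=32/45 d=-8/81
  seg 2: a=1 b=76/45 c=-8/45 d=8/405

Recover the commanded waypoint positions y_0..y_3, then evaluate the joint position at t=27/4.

y_0=1 y_1=-3 y_2=1 y_3=5
S(27/4) = 87/40

y_0 = S_0(0) = a_0 = 1
y_1 = S_1(0) = a_1 = -3
y_2 = S_2(0) = a_2 = 1
y_3 = S_2(3) = 5
t_q=27/4 is in segment 2 (τ=3/4); S_2(τ)=87/40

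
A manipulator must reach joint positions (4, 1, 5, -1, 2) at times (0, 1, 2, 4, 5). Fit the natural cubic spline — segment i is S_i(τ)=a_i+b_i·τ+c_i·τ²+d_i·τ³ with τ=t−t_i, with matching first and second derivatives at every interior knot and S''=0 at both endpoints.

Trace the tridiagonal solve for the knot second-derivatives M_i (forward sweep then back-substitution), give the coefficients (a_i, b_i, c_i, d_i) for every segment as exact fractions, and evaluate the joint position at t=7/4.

Δ: Δ0=-3, Δ1=4, Δ2=-3, Δ3=3
row 1: diag=4, rhs=42; c'=1/4, d'=21/2
row 2: denom=6−1·1/4=23/4; d'=(-42−1·21/2)/(23/4)=-210/23
row 3: denom=6−2·8/23=122/23; d'=(36−2·-210/23)/(122/23)=624/61
back: M3=624/61
back: M2=-210/23−8/23·624/61=-774/61
back: M1=21/2−1/4·-774/61=834/61
M: M0=0, M1=834/61, M2=-774/61, M3=624/61, M4=0
seg 0: a=4, c=M0/2=0, d=(M1−M0)/(6·1)=139/61, b=Δ0−h0·(2M0+M1)/6=-322/61
seg 1: a=1, c=M1/2=417/61, d=(M2−M1)/(6·1)=-268/61, b=Δ1−h1·(2M1+M2)/6=95/61
seg 2: a=5, c=M2/2=-387/61, d=(M3−M2)/(6·2)=233/122, b=Δ2−h2·(2M2+M3)/6=125/61
seg 3: a=-1, c=M3/2=312/61, d=(M4−M3)/(6·1)=-104/61, b=Δ3−h3·(2M3+M4)/6=-25/61
t_q=7/4 → seg 1, τ=3/4; S=1+95/61·τ+417/61·τ²+-268/61·τ³=1015/244

  seg 0: a=4 b=-322/61 c=0 d=139/61
  seg 1: a=1 b=95/61 c=417/61 d=-268/61
  seg 2: a=5 b=125/61 c=-387/61 d=233/122
  seg 3: a=-1 b=-25/61 c=312/61 d=-104/61
S(7/4) = 1015/244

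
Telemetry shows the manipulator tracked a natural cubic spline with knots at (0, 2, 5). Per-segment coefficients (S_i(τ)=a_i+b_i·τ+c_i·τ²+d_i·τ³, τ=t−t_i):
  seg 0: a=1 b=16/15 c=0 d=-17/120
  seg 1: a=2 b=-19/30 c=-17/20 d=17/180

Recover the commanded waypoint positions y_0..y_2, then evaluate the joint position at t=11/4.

y_0 = S_0(0) = a_0 = 1
y_1 = S_1(0) = a_1 = 2
y_2 = S_1(3) = -5
t_q=11/4 is in segment 1 (τ=3/4); S_1(τ)=1391/1280

y_0=1 y_1=2 y_2=-5
S(11/4) = 1391/1280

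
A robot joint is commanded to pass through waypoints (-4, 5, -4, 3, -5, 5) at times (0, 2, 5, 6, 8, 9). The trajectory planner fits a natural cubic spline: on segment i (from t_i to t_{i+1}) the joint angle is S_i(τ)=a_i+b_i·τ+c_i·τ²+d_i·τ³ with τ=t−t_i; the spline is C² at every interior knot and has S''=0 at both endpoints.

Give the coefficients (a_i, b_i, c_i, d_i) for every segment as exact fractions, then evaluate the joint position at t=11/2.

  seg 0: a=-4 b=4047/553 c=0 d=-3117/4424
  seg 1: a=5 b=-1257/1106 c=-9351/2212 d=2659/2212
  seg 2: a=-4 b=13173/2212 c=3645/553 d=-12269/2212
  seg 3: a=3 b=2763/1106 c=-22227/2212 d=1880/553
  seg 4: a=-5 b=3429/1106 c=22893/2212 d=-7631/2212
S(11/2) = -1201/17696

Δ: Δ0=9/2, Δ1=-3, Δ2=7, Δ3=-4, Δ4=10
row 1: diag=10, rhs=-45; c'=3/10, d'=-9/2
row 2: denom=8−3·3/10=71/10; d'=(60−3·-9/2)/(71/10)=735/71
row 3: denom=6−1·10/71=416/71; d'=(-66−1·735/71)/(416/71)=-417/32
row 4: denom=6−2·71/208=553/104; d'=(84−2·-417/32)/(553/104)=22893/1106
back: M4=22893/1106
back: M3=-417/32−71/208·22893/1106=-22227/1106
back: M2=735/71−10/71·-22227/1106=7290/553
back: M1=-9/2−3/10·7290/553=-9351/1106
M: M0=0, M1=-9351/1106, M2=7290/553, M3=-22227/1106, M4=22893/1106, M5=0
seg 0: a=-4, c=M0/2=0, d=(M1−M0)/(6·2)=-3117/4424, b=Δ0−h0·(2M0+M1)/6=4047/553
seg 1: a=5, c=M1/2=-9351/2212, d=(M2−M1)/(6·3)=2659/2212, b=Δ1−h1·(2M1+M2)/6=-1257/1106
seg 2: a=-4, c=M2/2=3645/553, d=(M3−M2)/(6·1)=-12269/2212, b=Δ2−h2·(2M2+M3)/6=13173/2212
seg 3: a=3, c=M3/2=-22227/2212, d=(M4−M3)/(6·2)=1880/553, b=Δ3−h3·(2M3+M4)/6=2763/1106
seg 4: a=-5, c=M4/2=22893/2212, d=(M5−M4)/(6·1)=-7631/2212, b=Δ4−h4·(2M4+M5)/6=3429/1106
t_q=11/2 → seg 2, τ=1/2; S=-4+13173/2212·τ+3645/553·τ²+-12269/2212·τ³=-1201/17696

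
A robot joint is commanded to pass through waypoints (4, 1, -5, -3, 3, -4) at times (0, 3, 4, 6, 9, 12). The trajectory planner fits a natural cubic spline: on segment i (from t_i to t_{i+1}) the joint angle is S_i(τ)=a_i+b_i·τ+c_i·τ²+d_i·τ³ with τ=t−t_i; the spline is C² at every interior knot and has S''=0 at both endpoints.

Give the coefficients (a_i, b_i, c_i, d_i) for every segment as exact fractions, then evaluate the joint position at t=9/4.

Δ: Δ0=-1, Δ1=-6, Δ2=1, Δ3=2, Δ4=-7/3
row 1: diag=8, rhs=-30; c'=1/8, d'=-15/4
row 2: denom=6−1·1/8=47/8; d'=(42−1·-15/4)/(47/8)=366/47
row 3: denom=10−2·16/47=438/47; d'=(6−2·366/47)/(438/47)=-75/73
row 4: denom=12−3·47/146=1611/146; d'=(-26−3·-75/73)/(1611/146)=-3346/1611
back: M4=-3346/1611
back: M3=-75/73−47/146·-3346/1611=-578/1611
back: M2=366/47−16/47·-578/1611=12742/1611
back: M1=-15/4−1/8·12742/1611=-7634/1611
M: M0=0, M1=-7634/1611, M2=12742/1611, M3=-578/1611, M4=-3346/1611, M5=0
seg 0: a=4, c=M0/2=0, d=(M1−M0)/(6·3)=-3817/14499, b=Δ0−h0·(2M0+M1)/6=2206/1611
seg 1: a=1, c=M1/2=-3817/1611, d=(M2−M1)/(6·1)=1132/537, b=Δ1−h1·(2M1+M2)/6=-9245/1611
seg 2: a=-5, c=M2/2=6371/1611, d=(M3−M2)/(6·2)=-370/537, b=Δ2−h2·(2M2+M3)/6=-6691/1611
seg 3: a=-3, c=M3/2=-289/1611, d=(M4−M3)/(6·3)=-1384/14499, b=Δ3−h3·(2M3+M4)/6=5473/1611
seg 4: a=3, c=M4/2=-1673/1611, d=(M5−M4)/(6·3)=1673/14499, b=Δ4−h4·(2M4+M5)/6=-413/1611
t_q=9/4 → seg 0, τ=9/4; S=4+2206/1611·τ+0·τ²+-3817/14499·τ³=46767/11456

  seg 0: a=4 b=2206/1611 c=0 d=-3817/14499
  seg 1: a=1 b=-9245/1611 c=-3817/1611 d=1132/537
  seg 2: a=-5 b=-6691/1611 c=6371/1611 d=-370/537
  seg 3: a=-3 b=5473/1611 c=-289/1611 d=-1384/14499
  seg 4: a=3 b=-413/1611 c=-1673/1611 d=1673/14499
S(9/4) = 46767/11456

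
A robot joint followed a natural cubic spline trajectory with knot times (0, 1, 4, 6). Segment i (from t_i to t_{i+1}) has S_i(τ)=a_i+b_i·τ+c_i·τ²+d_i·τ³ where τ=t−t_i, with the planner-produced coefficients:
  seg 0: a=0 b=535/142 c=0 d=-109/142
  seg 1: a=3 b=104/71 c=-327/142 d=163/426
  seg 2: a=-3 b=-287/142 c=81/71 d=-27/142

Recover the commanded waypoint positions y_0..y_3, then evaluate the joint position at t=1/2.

y_0 = S_0(0) = a_0 = 0
y_1 = S_1(0) = a_1 = 3
y_2 = S_2(0) = a_2 = -3
y_3 = S_2(2) = -4
t_q=1/2 is in segment 0 (τ=1/2); S_0(τ)=2031/1136

y_0=0 y_1=3 y_2=-3 y_3=-4
S(1/2) = 2031/1136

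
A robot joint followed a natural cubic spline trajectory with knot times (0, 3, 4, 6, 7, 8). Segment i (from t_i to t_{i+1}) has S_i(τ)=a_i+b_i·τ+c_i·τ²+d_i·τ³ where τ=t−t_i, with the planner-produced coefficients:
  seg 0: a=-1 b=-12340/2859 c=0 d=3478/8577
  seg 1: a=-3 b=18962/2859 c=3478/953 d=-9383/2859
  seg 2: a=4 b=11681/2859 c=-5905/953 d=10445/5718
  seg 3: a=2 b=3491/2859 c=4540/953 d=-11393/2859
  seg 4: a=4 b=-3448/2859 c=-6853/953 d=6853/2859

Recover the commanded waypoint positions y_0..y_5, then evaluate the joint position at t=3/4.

y_0 = S_0(0) = a_0 = -1
y_1 = S_1(0) = a_1 = -3
y_2 = S_2(0) = a_2 = 4
y_3 = S_3(0) = a_3 = 2
y_4 = S_4(0) = a_4 = 4
y_5 = S_4(1) = -2
t_q=3/4 is in segment 0 (τ=3/4); S_0(τ)=-123999/30496

y_0=-1 y_1=-3 y_2=4 y_3=2 y_4=4 y_5=-2
S(3/4) = -123999/30496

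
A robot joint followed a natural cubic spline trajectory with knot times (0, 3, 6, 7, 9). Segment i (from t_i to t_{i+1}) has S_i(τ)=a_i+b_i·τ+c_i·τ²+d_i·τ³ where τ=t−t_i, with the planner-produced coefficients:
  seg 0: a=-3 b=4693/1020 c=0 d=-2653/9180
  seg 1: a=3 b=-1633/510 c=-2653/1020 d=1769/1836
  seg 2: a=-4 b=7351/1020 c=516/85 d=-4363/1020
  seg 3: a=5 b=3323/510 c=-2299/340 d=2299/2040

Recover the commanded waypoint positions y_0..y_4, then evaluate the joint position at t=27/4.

y_0=-3 y_1=3 y_2=-4 y_3=5 y_4=0
S(27/4) = 65613/21760

y_0 = S_0(0) = a_0 = -3
y_1 = S_1(0) = a_1 = 3
y_2 = S_2(0) = a_2 = -4
y_3 = S_3(0) = a_3 = 5
y_4 = S_3(2) = 0
t_q=27/4 is in segment 2 (τ=3/4); S_2(τ)=65613/21760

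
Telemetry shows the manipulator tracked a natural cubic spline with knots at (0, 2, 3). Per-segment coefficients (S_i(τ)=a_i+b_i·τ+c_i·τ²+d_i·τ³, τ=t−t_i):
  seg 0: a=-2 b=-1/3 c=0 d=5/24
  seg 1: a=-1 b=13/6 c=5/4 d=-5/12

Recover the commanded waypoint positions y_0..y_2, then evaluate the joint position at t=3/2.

y_0 = S_0(0) = a_0 = -2
y_1 = S_1(0) = a_1 = -1
y_2 = S_1(1) = 2
t_q=3/2 is in segment 0 (τ=3/2); S_0(τ)=-115/64

y_0=-2 y_1=-1 y_2=2
S(3/2) = -115/64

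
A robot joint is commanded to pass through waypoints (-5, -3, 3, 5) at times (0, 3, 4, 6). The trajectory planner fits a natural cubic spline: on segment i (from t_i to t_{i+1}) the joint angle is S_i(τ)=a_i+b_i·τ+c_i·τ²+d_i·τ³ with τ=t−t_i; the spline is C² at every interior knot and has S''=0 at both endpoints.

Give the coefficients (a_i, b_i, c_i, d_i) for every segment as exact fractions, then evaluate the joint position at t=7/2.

Δ: Δ0=2/3, Δ1=6, Δ2=1
row 1: diag=8, rhs=32; c'=1/8, d'=4
row 2: denom=6−1·1/8=47/8; d'=(-30−1·4)/(47/8)=-272/47
back: M2=-272/47
back: M1=4−1/8·-272/47=222/47
M: M0=0, M1=222/47, M2=-272/47, M3=0
seg 0: a=-5, c=M0/2=0, d=(M1−M0)/(6·3)=37/141, b=Δ0−h0·(2M0+M1)/6=-239/141
seg 1: a=-3, c=M1/2=111/47, d=(M2−M1)/(6·1)=-247/141, b=Δ1−h1·(2M1+M2)/6=760/141
seg 2: a=3, c=M2/2=-136/47, d=(M3−M2)/(6·2)=68/141, b=Δ2−h2·(2M2+M3)/6=685/141
t_q=7/2 → seg 1, τ=1/2; S=-3+760/141·τ+111/47·τ²+-247/141·τ³=25/376

  seg 0: a=-5 b=-239/141 c=0 d=37/141
  seg 1: a=-3 b=760/141 c=111/47 d=-247/141
  seg 2: a=3 b=685/141 c=-136/47 d=68/141
S(7/2) = 25/376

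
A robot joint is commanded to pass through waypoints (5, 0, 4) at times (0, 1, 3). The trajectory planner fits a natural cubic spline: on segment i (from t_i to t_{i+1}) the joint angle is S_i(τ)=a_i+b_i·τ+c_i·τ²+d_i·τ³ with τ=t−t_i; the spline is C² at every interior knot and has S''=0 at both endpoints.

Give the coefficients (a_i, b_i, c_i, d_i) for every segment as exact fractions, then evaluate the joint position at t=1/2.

  seg 0: a=5 b=-37/6 c=0 d=7/6
  seg 1: a=0 b=-8/3 c=7/2 d=-7/12
S(1/2) = 33/16

Δ: Δ0=-5, Δ1=2
row 1: diag=6, rhs=42; c'=1/3, d'=7
back: M1=7
M: M0=0, M1=7, M2=0
seg 0: a=5, c=M0/2=0, d=(M1−M0)/(6·1)=7/6, b=Δ0−h0·(2M0+M1)/6=-37/6
seg 1: a=0, c=M1/2=7/2, d=(M2−M1)/(6·2)=-7/12, b=Δ1−h1·(2M1+M2)/6=-8/3
t_q=1/2 → seg 0, τ=1/2; S=5+-37/6·τ+0·τ²+7/6·τ³=33/16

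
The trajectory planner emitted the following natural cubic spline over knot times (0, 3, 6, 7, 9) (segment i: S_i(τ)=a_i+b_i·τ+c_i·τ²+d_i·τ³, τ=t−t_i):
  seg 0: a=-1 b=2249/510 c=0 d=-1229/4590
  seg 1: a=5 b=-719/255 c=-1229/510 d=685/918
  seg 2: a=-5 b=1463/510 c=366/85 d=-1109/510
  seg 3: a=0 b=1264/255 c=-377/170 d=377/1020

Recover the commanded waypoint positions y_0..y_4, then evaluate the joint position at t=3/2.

y_0 = S_0(0) = a_0 = -1
y_1 = S_1(0) = a_1 = 5
y_2 = S_2(0) = a_2 = -5
y_3 = S_3(0) = a_3 = 0
y_4 = S_3(2) = 4
t_q=3/2 is in segment 0 (τ=3/2); S_0(τ)=6407/1360

y_0=-1 y_1=5 y_2=-5 y_3=0 y_4=4
S(3/2) = 6407/1360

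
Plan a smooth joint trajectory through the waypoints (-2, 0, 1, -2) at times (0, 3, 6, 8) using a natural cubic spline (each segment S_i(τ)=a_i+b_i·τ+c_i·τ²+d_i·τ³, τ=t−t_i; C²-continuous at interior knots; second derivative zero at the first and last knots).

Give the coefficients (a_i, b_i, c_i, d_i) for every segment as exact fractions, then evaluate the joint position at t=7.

  seg 0: a=-2 b=45/74 c=0 d=13/1998
  seg 1: a=0 b=29/37 c=13/222 d=-139/1998
  seg 2: a=1 b=-55/74 c=-21/37 d=7/74
S(7) = -8/37

Δ: Δ0=2/3, Δ1=1/3, Δ2=-3/2
row 1: diag=12, rhs=-2; c'=1/4, d'=-1/6
row 2: denom=10−3·1/4=37/4; d'=(-11−3·-1/6)/(37/4)=-42/37
back: M2=-42/37
back: M1=-1/6−1/4·-42/37=13/111
M: M0=0, M1=13/111, M2=-42/37, M3=0
seg 0: a=-2, c=M0/2=0, d=(M1−M0)/(6·3)=13/1998, b=Δ0−h0·(2M0+M1)/6=45/74
seg 1: a=0, c=M1/2=13/222, d=(M2−M1)/(6·3)=-139/1998, b=Δ1−h1·(2M1+M2)/6=29/37
seg 2: a=1, c=M2/2=-21/37, d=(M3−M2)/(6·2)=7/74, b=Δ2−h2·(2M2+M3)/6=-55/74
t_q=7 → seg 2, τ=1; S=1+-55/74·τ+-21/37·τ²+7/74·τ³=-8/37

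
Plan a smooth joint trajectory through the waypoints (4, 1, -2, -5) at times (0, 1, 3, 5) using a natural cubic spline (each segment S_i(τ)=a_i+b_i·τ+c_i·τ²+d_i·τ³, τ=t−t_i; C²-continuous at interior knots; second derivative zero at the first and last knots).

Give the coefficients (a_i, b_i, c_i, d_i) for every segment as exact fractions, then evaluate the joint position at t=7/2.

  seg 0: a=4 b=-36/11 c=0 d=3/11
  seg 1: a=1 b=-27/11 c=9/11 d=-15/88
  seg 2: a=-2 b=-27/22 c=-9/44 d=3/88
S(7/2) = -1873/704

Δ: Δ0=-3, Δ1=-3/2, Δ2=-3/2
row 1: diag=6, rhs=9; c'=1/3, d'=3/2
row 2: denom=8−2·1/3=22/3; d'=(0−2·3/2)/(22/3)=-9/22
back: M2=-9/22
back: M1=3/2−1/3·-9/22=18/11
M: M0=0, M1=18/11, M2=-9/22, M3=0
seg 0: a=4, c=M0/2=0, d=(M1−M0)/(6·1)=3/11, b=Δ0−h0·(2M0+M1)/6=-36/11
seg 1: a=1, c=M1/2=9/11, d=(M2−M1)/(6·2)=-15/88, b=Δ1−h1·(2M1+M2)/6=-27/11
seg 2: a=-2, c=M2/2=-9/44, d=(M3−M2)/(6·2)=3/88, b=Δ2−h2·(2M2+M3)/6=-27/22
t_q=7/2 → seg 2, τ=1/2; S=-2+-27/22·τ+-9/44·τ²+3/88·τ³=-1873/704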